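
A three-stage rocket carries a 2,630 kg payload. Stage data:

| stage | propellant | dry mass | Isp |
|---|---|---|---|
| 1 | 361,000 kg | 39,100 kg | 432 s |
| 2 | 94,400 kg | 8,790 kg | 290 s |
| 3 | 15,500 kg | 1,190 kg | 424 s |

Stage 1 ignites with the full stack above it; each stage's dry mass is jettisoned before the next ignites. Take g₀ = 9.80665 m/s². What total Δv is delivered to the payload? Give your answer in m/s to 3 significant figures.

Ignition mass of stage 1 = 361,000+39,100 + 94,400+8,790 + 15,500+1,190 + 2,630 = 522,610 kg.
Stage 1: m₀ = 522,610 kg, m_f = 522,610 − 361,000 = 161,610 kg; Δv = 432×9.80665×ln(3.234) = 4236.5×1.1736 ≈ 4972 m/s.
Stage 2: m₀ = 122,510 kg, m_f = 122,510 − 94,400 = 28,110 kg; Δv = 290×9.80665×ln(4.358) = 2843.9×1.4721 ≈ 4186 m/s.
Stage 3: m₀ = 19,320 kg, m_f = 19,320 − 15,500 = 3,820 kg; Δv = 424×9.80665×ln(5.058) = 4158.0×1.6209 ≈ 6740 m/s.
Total Δv = 4972 + 4186 + 6740 = 15898 m/s.

Δv ≈ 15900 m/s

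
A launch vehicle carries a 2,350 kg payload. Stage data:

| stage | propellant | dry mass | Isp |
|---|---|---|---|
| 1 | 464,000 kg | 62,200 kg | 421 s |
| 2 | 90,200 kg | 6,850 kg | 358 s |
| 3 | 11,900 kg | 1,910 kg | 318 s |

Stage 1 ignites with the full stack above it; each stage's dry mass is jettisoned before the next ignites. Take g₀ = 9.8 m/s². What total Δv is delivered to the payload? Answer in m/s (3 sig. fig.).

Ignition mass of stage 1 = 464,000+62,200 + 90,200+6,850 + 11,900+1,910 + 2,350 = 639,410 kg.
Stage 1: m₀ = 639,410 kg, m_f = 639,410 − 464,000 = 175,410 kg; Δv = 421×9.8×ln(3.645) = 4125.8×1.2934 ≈ 5336 m/s.
Stage 2: m₀ = 113,210 kg, m_f = 113,210 − 90,200 = 23,010 kg; Δv = 358×9.8×ln(4.92) = 3508.4×1.5933 ≈ 5590 m/s.
Stage 3: m₀ = 16,160 kg, m_f = 16,160 − 11,900 = 4,260 kg; Δv = 318×9.8×ln(3.793) = 3116.4×1.3333 ≈ 4155 m/s.
Total Δv = 5336 + 5590 + 4155 = 15081 m/s.

Δv ≈ 15100 m/s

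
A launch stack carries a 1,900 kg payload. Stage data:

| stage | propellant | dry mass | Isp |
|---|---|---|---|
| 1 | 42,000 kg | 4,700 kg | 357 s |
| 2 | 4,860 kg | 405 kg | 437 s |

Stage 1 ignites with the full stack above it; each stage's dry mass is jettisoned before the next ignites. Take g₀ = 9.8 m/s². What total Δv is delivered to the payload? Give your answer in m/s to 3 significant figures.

Δv ≈ 10200 m/s

Ignition mass of stage 1 = 42,000+4,700 + 4,860+405 + 1,900 = 53,865 kg.
Stage 1: m₀ = 53,865 kg, m_f = 53,865 − 42,000 = 11,865 kg; Δv = 357×9.8×ln(4.54) = 3498.6×1.5129 ≈ 5293 m/s.
Stage 2: m₀ = 7,165 kg, m_f = 7,165 − 4,860 = 2,305 kg; Δv = 437×9.8×ln(3.108) = 4282.6×1.1341 ≈ 4857 m/s.
Total Δv = 5293 + 4857 = 10150 m/s.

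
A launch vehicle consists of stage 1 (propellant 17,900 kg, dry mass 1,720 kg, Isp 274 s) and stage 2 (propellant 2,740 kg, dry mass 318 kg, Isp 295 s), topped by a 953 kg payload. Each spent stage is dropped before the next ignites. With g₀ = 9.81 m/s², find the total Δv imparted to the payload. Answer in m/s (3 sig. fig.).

Δv ≈ 7130 m/s

Ignition mass of stage 1 = 17,900+1,720 + 2,740+318 + 953 = 23,631 kg.
Stage 1: m₀ = 23,631 kg, m_f = 23,631 − 17,900 = 5,731 kg; Δv = 274×9.81×ln(4.123) = 2687.9×1.4167 ≈ 3808 m/s.
Stage 2: m₀ = 4,011 kg, m_f = 4,011 − 2,740 = 1,271 kg; Δv = 295×9.81×ln(3.156) = 2894.0×1.1492 ≈ 3326 m/s.
Total Δv = 3808 + 3326 = 7134 m/s.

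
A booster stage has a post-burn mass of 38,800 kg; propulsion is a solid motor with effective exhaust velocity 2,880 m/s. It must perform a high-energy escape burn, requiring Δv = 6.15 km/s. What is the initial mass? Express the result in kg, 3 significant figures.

initial mass ≈ 328000 kg

m₀/m_f = exp(Δv / v_e) = exp(6150 / 2880.0) = exp(2.1354) = 8.4606.
m₀ = m_f × 8.4606 = 38,800 × 8.4606 = 328,271 kg.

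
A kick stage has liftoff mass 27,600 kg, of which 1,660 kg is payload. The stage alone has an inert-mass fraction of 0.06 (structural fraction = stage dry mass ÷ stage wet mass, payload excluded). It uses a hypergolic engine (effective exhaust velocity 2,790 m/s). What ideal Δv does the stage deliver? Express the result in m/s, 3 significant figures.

Δv ≈ 6000 m/s

Stage wet mass = m₀ − payload = 27,600 − 1,660 = 25,940 kg.
Stage dry mass = ε × stage wet mass = 0.06 × 25,940 = 1,556.4 kg.
Burnout mass m_f = stage dry + payload = 1,556.4 + 1,660 = 3,216.4 kg.
By the Tsiolkovsky rocket equation, Δv = v_e · ln(27,600/3,216.4) = 2790.0 × ln(8.581) = 2790.0 × 2.1496 ≈ 5997 m/s.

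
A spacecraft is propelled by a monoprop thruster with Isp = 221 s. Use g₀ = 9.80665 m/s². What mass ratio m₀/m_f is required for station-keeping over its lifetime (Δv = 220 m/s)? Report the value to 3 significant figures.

v_e = Isp · g₀ = 221 × 9.80665 = 2167.3 m/s.
Rocket equation: m₀/m_f = exp(Δv / v_e) = exp(220 / 2167.3) = exp(0.1015) = 1.1068.

mass ratio ≈ 1.11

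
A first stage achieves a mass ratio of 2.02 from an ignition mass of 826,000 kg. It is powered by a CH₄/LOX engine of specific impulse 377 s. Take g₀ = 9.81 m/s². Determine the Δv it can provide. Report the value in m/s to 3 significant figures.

v_e = Isp · g₀ = 377 × 9.81 = 3698.4 m/s.
Rocket equation: Δv = v_e · ln(2.02) = 3698.4 × 0.7031 ≈ 2600.3 m/s.

Δv ≈ 2600 m/s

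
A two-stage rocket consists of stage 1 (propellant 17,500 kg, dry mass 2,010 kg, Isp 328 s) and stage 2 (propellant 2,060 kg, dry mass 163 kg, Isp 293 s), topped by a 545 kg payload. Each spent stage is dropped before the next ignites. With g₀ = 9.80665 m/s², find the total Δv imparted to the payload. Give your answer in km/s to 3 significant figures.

Δv ≈ 8.87 km/s

Ignition mass of stage 1 = 17,500+2,010 + 2,060+163 + 545 = 22,278 kg.
Stage 1: m₀ = 22,278 kg, m_f = 22,278 − 17,500 = 4,778 kg; Δv = 328×9.80665×ln(4.663) = 3216.6×1.5396 ≈ 4952 m/s.
Stage 2: m₀ = 2,768 kg, m_f = 2,768 − 2,060 = 708 kg; Δv = 293×9.80665×ln(3.91) = 2873.3×1.3634 ≈ 3918 m/s.
Total Δv = 4952 + 3918 = 8870 m/s.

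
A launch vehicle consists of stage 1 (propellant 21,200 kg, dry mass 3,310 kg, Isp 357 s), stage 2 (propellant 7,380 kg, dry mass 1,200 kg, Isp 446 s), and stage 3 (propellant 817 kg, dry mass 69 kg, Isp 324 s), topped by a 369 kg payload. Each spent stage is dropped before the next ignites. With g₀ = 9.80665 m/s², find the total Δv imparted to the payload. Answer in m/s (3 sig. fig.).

Ignition mass of stage 1 = 21,200+3,310 + 7,380+1,200 + 817+69 + 369 = 34,345 kg.
Stage 1: m₀ = 34,345 kg, m_f = 34,345 − 21,200 = 13,145 kg; Δv = 357×9.80665×ln(2.613) = 3501.0×0.9604 ≈ 3362 m/s.
Stage 2: m₀ = 9,835 kg, m_f = 9,835 − 7,380 = 2,455 kg; Δv = 446×9.80665×ln(4.006) = 4373.8×1.3878 ≈ 6070 m/s.
Stage 3: m₀ = 1,255 kg, m_f = 1,255 − 817 = 438 kg; Δv = 324×9.80665×ln(2.865) = 3177.4×1.0527 ≈ 3345 m/s.
Total Δv = 3362 + 6070 + 3345 = 12777 m/s.

Δv ≈ 12800 m/s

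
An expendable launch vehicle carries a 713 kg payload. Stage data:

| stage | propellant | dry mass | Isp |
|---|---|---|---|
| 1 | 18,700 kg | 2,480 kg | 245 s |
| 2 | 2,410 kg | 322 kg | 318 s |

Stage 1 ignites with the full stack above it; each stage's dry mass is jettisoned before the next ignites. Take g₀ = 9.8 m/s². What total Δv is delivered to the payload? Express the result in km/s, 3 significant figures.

Δv ≈ 7.17 km/s

Ignition mass of stage 1 = 18,700+2,480 + 2,410+322 + 713 = 24,625 kg.
Stage 1: m₀ = 24,625 kg, m_f = 24,625 − 18,700 = 5,925 kg; Δv = 245×9.8×ln(4.156) = 2401.0×1.4246 ≈ 3420 m/s.
Stage 2: m₀ = 3,445 kg, m_f = 3,445 − 2,410 = 1,035 kg; Δv = 318×9.8×ln(3.329) = 3116.4×1.2025 ≈ 3748 m/s.
Total Δv = 3420 + 3748 = 7168 m/s.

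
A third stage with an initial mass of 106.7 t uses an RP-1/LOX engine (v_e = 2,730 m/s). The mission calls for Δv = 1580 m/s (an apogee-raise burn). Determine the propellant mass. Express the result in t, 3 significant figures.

propellant mass ≈ 46.9 t

m₀/m_f = exp(Δv / v_e) = exp(1580 / 2730.0) = exp(0.5788) = 1.7838.
m_f = 106.7 / 1.7838 = 59.8161 t, so propellant = m₀ − m_f = 106.7 − 59.8161 = 46.8839 t.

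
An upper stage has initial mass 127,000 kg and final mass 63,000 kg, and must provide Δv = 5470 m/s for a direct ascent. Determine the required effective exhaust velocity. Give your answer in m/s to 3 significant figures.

v_e ≈ 7800 m/s

ln(m₀/m_f) = ln(127000/63000) = ln(2.016) = 0.7011.
v_e = Δv / ln(m₀/m_f) = 5470 / 0.7011 = 7802.6 m/s.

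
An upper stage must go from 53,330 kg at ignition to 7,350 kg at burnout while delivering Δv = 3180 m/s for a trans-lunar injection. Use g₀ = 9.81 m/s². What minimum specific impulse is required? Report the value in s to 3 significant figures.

ln(m₀/m_f) = ln(53330/7350) = ln(7.256) = 1.9818.
v_e = Δv / ln(m₀/m_f) = 3180 / 1.9818 = 1604.6 m/s.
Isp = v_e / g₀ = 1604.6 / 9.81 = 163.6 s.

Isp ≈ 164 s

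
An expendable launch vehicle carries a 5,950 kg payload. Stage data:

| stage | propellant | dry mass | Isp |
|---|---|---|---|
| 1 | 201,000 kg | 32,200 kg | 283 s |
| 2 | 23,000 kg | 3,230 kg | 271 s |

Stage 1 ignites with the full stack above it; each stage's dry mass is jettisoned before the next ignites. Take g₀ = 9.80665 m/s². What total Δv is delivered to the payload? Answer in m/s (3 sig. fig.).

Δv ≈ 7260 m/s

Ignition mass of stage 1 = 201,000+32,200 + 23,000+3,230 + 5,950 = 265,380 kg.
Stage 1: m₀ = 265,380 kg, m_f = 265,380 − 201,000 = 64,380 kg; Δv = 283×9.80665×ln(4.122) = 2775.3×1.4164 ≈ 3931 m/s.
Stage 2: m₀ = 32,180 kg, m_f = 32,180 − 23,000 = 9,180 kg; Δv = 271×9.80665×ln(3.505) = 2657.6×1.2543 ≈ 3333 m/s.
Total Δv = 3931 + 3333 = 7264 m/s.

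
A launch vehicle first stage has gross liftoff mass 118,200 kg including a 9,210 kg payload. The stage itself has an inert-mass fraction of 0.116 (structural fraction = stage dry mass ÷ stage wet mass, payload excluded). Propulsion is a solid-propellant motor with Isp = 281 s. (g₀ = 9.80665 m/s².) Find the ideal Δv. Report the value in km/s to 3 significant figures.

Δv ≈ 4.65 km/s

Stage wet mass = m₀ − payload = 118,200 − 9,210 = 108,990 kg.
Stage dry mass = ε × stage wet mass = 0.116 × 108,990 = 12,642.8 kg.
Burnout mass m_f = stage dry + payload = 12,642.8 + 9,210 = 21,852.8 kg.
v_e = Isp · g₀ = 281 × 9.80665 = 2755.7 m/s.
Δv = v_e · ln(118,200/21,852.8) = 2755.7 × ln(5.409) = 2755.7 × 1.6880 ≈ 4652 m/s.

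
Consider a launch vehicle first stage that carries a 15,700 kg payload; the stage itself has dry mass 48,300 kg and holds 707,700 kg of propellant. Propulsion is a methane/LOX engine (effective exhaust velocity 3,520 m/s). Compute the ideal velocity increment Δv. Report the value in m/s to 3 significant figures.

Δv ≈ 8760 m/s

m₀ = payload + dry + propellant = 15,700 + 48,300 + 707,700 = 771,700 kg.
m_f = payload + dry = 15,700 + 48,300 = 64,000 kg.
From the ideal rocket equation, Δv = v_e · ln(m₀/m_f) = 3520.0 × ln(12.06) = 3520.0 × 2.4897 ≈ 8763.8 m/s.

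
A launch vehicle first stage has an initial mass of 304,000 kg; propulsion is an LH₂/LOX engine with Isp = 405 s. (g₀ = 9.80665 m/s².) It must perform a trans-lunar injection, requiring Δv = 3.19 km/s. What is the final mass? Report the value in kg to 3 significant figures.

v_e = Isp · g₀ = 405 × 9.80665 = 3971.7 m/s.
By the Tsiolkovsky rocket equation, m₀/m_f = exp(Δv / v_e) = exp(3190 / 3971.7) = exp(0.8032) = 2.2326.
m_f = m₀ / 2.2326 = 304,000 / 2.2326 = 136,164 kg.

final mass ≈ 136000 kg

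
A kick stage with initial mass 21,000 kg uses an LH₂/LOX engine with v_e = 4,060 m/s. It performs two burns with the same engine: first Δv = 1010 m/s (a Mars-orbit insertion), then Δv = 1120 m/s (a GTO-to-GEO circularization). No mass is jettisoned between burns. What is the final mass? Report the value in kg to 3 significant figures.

final mass ≈ 12400 kg

After the first burn: m = 21000 × exp(−1010/4060.0) = 21000 × 0.77976 = 16,375 kg.
After the second burn: m = 16,375 × exp(−1120/4060.0) = 16,375 × 0.75892 = 12,427.3 kg.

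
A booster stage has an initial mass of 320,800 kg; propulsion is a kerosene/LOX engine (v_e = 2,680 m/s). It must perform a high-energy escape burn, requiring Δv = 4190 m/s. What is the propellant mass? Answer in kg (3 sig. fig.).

propellant mass ≈ 254000 kg

m₀/m_f = exp(Δv / v_e) = exp(4190 / 2680.0) = exp(1.5634) = 4.7752.
m_f = 320,800 / 4.7752 = 67,180.4 kg, so propellant = m₀ − m_f = 320,800 − 67,180.4 = 253,619.6 kg.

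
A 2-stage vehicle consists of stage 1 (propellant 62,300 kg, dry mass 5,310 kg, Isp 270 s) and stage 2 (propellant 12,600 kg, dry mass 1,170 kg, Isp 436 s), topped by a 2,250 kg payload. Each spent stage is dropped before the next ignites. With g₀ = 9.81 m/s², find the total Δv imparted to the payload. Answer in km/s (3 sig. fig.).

Δv ≈ 10.2 km/s

Ignition mass of stage 1 = 62,300+5,310 + 12,600+1,170 + 2,250 = 83,630 kg.
Stage 1: m₀ = 83,630 kg, m_f = 83,630 − 62,300 = 21,330 kg; Δv = 270×9.81×ln(3.921) = 2648.7×1.3663 ≈ 3619 m/s.
Stage 2: m₀ = 16,020 kg, m_f = 16,020 − 12,600 = 3,420 kg; Δv = 436×9.81×ln(4.684) = 4277.2×1.5442 ≈ 6605 m/s.
Total Δv = 3619 + 6605 = 10224 m/s.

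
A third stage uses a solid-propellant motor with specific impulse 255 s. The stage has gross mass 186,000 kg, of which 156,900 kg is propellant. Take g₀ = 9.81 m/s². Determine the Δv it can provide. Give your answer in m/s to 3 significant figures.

v_e = Isp · g₀ = 255 × 9.81 = 2501.6 m/s.
m_f = m₀ − m_prop = 186,000 − 156,900 = 29,100 kg.
Rocket equation: Δv = v_e · ln(m₀/m_f) = 2501.6 × ln(6.392) = 2501.6 × 1.8550 ≈ 4640.4 m/s.

Δv ≈ 4640 m/s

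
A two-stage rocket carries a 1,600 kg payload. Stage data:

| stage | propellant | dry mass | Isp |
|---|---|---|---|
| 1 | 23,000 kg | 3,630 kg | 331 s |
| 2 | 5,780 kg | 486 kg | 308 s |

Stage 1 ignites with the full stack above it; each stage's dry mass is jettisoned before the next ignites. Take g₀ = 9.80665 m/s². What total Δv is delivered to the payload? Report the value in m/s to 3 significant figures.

Δv ≈ 7580 m/s

Ignition mass of stage 1 = 23,000+3,630 + 5,780+486 + 1,600 = 34,496 kg.
Stage 1: m₀ = 34,496 kg, m_f = 34,496 − 23,000 = 11,496 kg; Δv = 331×9.80665×ln(3.001) = 3246.0×1.0988 ≈ 3567 m/s.
Stage 2: m₀ = 7,866 kg, m_f = 7,866 − 5,780 = 2,086 kg; Δv = 308×9.80665×ln(3.771) = 3020.4×1.3273 ≈ 4009 m/s.
Total Δv = 3567 + 4009 = 7576 m/s.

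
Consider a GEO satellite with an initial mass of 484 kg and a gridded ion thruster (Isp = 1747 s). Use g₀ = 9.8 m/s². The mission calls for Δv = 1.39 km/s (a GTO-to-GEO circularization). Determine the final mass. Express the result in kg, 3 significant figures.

v_e = Isp · g₀ = 1747 × 9.8 = 17120.6 m/s.
From the ideal rocket equation, m₀/m_f = exp(Δv / v_e) = exp(1390 / 17120.6) = exp(0.0812) = 1.0846.
m_f = m₀ / 1.0846 = 484 / 1.0846 = 446.247 kg.

final mass ≈ 446 kg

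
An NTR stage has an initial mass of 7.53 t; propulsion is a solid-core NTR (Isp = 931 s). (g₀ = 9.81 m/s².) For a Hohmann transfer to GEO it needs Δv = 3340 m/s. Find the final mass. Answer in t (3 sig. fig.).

final mass ≈ 5.22 t

v_e = Isp · g₀ = 931 × 9.81 = 9133.1 m/s.
By the Tsiolkovsky rocket equation, m₀/m_f = exp(Δv / v_e) = exp(3340 / 9133.1) = exp(0.3657) = 1.4415.
m_f = m₀ / 1.4415 = 7.53 / 1.4415 = 5.22373 t.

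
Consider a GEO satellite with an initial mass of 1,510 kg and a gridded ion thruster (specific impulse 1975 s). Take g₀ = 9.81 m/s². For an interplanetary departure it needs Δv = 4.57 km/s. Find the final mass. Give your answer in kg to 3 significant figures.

v_e = Isp · g₀ = 1975 × 9.81 = 19374.8 m/s.
From the ideal rocket equation, m₀/m_f = exp(Δv / v_e) = exp(4570 / 19374.8) = exp(0.2359) = 1.2660.
m_f = m₀ / 1.2660 = 1,510 / 1.2660 = 1,192.73 kg.

final mass ≈ 1190 kg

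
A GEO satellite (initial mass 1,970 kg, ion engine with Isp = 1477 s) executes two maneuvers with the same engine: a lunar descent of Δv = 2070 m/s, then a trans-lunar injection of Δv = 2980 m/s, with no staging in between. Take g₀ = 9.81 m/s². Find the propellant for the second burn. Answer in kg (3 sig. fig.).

propellant for the second burn ≈ 317 kg

v_e = Isp · g₀ = 1477 × 9.81 = 14489.4 m/s.
After the first burn: m = 1970 × exp(−2070/14489.4) = 1970 × 0.86687 = 1,707.73 kg.
After the second burn: m = 1,707.73 × exp(−2980/14489.4) = 1,707.73 × 0.81410 = 1,390.26 kg.
Second-burn propellant = 1,707.73 − 1,390.26 = 317.47 kg.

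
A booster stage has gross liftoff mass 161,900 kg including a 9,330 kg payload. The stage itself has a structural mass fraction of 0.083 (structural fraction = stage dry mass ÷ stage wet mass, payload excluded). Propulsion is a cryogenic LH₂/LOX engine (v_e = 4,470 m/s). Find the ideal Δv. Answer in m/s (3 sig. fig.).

Δv ≈ 8920 m/s

Stage wet mass = m₀ − payload = 161,900 − 9,330 = 152,570 kg.
Stage dry mass = ε × stage wet mass = 0.083 × 152,570 = 12,663.3 kg.
Burnout mass m_f = stage dry + payload = 12,663.3 + 9,330 = 21,993.3 kg.
Δv = v_e · ln(161,900/21,993.3) = 4470.0 × ln(7.361) = 4470.0 × 1.9962 ≈ 8923 m/s.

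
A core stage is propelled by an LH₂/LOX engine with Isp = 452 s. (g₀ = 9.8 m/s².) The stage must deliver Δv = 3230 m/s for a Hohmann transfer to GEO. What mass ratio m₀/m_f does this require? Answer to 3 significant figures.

mass ratio ≈ 2.07

v_e = Isp · g₀ = 452 × 9.8 = 4429.6 m/s.
Using Δv = v_e ln(m₀/m_f): m₀/m_f = exp(Δv / v_e) = exp(3230 / 4429.6) = exp(0.7292) = 2.0734.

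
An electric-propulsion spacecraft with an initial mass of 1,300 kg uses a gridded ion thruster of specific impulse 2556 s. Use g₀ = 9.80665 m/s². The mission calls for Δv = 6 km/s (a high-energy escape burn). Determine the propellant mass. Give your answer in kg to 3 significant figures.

propellant mass ≈ 277 kg

v_e = Isp · g₀ = 2556 × 9.80665 = 25065.8 m/s.
m₀/m_f = exp(Δv / v_e) = exp(6000 / 25065.8) = exp(0.2394) = 1.2704.
m_f = 1,300 / 1.2704 = 1,023.3 kg, so propellant = m₀ − m_f = 1,300 − 1,023.3 = 276.7 kg.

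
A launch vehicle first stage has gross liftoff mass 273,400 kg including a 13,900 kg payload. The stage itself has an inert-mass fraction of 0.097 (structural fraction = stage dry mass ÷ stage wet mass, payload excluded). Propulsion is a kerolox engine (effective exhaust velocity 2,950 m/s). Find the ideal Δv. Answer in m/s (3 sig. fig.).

Stage wet mass = m₀ − payload = 273,400 − 13,900 = 259,500 kg.
Stage dry mass = ε × stage wet mass = 0.097 × 259,500 = 25,171.5 kg.
Burnout mass m_f = stage dry + payload = 25,171.5 + 13,900 = 39,071.5 kg.
Using Δv = v_e ln(m₀/m_f): Δv = v_e · ln(273,400/39,071.5) = 2950.0 × ln(6.997) = 2950.0 × 1.9455 ≈ 5739 m/s.

Δv ≈ 5740 m/s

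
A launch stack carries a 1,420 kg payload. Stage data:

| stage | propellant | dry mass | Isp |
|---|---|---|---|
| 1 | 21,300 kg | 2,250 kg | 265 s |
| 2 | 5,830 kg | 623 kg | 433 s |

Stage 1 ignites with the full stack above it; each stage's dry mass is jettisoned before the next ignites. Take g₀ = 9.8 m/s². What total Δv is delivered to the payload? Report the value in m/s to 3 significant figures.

Ignition mass of stage 1 = 21,300+2,250 + 5,830+623 + 1,420 = 31,423 kg.
Stage 1: m₀ = 31,423 kg, m_f = 31,423 − 21,300 = 10,123 kg; Δv = 265×9.8×ln(3.104) = 2597.0×1.1327 ≈ 2942 m/s.
Stage 2: m₀ = 7,873 kg, m_f = 7,873 − 5,830 = 2,043 kg; Δv = 433×9.8×ln(3.854) = 4243.4×1.3490 ≈ 5724 m/s.
Total Δv = 2942 + 5724 = 8666 m/s.

Δv ≈ 8670 m/s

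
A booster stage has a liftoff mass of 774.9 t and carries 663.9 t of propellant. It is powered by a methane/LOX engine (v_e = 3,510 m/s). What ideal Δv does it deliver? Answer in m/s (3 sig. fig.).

m_f = m₀ − m_prop = 774.9 − 663.9 = 111 t.
From the ideal rocket equation, Δv = v_e · ln(m₀/m_f) = 3510.0 × ln(6.981) = 3510.0 × 1.9432 ≈ 6820.6 m/s.

Δv ≈ 6820 m/s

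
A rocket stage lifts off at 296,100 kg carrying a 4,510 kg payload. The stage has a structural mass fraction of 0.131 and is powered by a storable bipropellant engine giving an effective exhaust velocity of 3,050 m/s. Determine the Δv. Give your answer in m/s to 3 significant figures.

Δv ≈ 5910 m/s

Stage wet mass = m₀ − payload = 296,100 − 4,510 = 291,590 kg.
Stage dry mass = ε × stage wet mass = 0.131 × 291,590 = 38,198.3 kg.
Burnout mass m_f = stage dry + payload = 38,198.3 + 4,510 = 42,708.3 kg.
Using Δv = v_e ln(m₀/m_f): Δv = v_e · ln(296,100/42,708.3) = 3050.0 × ln(6.933) = 3050.0 × 1.9363 ≈ 5906 m/s.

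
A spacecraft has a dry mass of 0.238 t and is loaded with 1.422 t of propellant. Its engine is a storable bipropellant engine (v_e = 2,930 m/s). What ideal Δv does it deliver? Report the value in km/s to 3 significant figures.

m₀ = m_dry + m_prop = 0.238 + 1.422 = 1.66 t.
Rocket equation: Δv = v_e · ln(m₀/m_f) = 2930.0 × ln(6.975) = 2930.0 × 1.9423 ≈ 5690.9 m/s.

Δv ≈ 5.69 km/s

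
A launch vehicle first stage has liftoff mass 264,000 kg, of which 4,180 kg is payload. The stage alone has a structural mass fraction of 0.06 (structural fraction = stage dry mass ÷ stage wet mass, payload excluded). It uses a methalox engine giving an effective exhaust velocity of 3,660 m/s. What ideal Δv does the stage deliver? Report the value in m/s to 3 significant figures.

Δv ≈ 9490 m/s

Stage wet mass = m₀ − payload = 264,000 − 4,180 = 259,820 kg.
Stage dry mass = ε × stage wet mass = 0.06 × 259,820 = 15,589.2 kg.
Burnout mass m_f = stage dry + payload = 15,589.2 + 4,180 = 19,769.2 kg.
Δv = v_e · ln(264,000/19,769.2) = 3660.0 × ln(13.35) = 3660.0 × 2.5918 ≈ 9486 m/s.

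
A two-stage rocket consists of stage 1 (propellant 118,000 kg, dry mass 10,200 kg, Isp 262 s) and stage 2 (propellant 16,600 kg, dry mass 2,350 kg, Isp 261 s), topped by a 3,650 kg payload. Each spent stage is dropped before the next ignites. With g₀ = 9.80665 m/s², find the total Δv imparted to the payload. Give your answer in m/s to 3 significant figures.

Ignition mass of stage 1 = 118,000+10,200 + 16,600+2,350 + 3,650 = 150,800 kg.
Stage 1: m₀ = 150,800 kg, m_f = 150,800 − 118,000 = 32,800 kg; Δv = 262×9.80665×ln(4.598) = 2569.3×1.5255 ≈ 3920 m/s.
Stage 2: m₀ = 22,600 kg, m_f = 22,600 − 16,600 = 6,000 kg; Δv = 261×9.80665×ln(3.767) = 2559.5×1.3262 ≈ 3394 m/s.
Total Δv = 3920 + 3394 = 7314 m/s.

Δv ≈ 7310 m/s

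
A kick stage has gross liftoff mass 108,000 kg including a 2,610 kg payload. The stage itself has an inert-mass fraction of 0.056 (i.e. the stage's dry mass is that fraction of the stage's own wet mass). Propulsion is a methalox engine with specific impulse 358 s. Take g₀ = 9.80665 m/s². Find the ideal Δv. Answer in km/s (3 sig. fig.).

Stage wet mass = m₀ − payload = 108,000 − 2,610 = 105,390 kg.
Stage dry mass = ε × stage wet mass = 0.056 × 105,390 = 5,901.84 kg.
Burnout mass m_f = stage dry + payload = 5,901.84 + 2,610 = 8,511.84 kg.
v_e = Isp · g₀ = 358 × 9.80665 = 3510.8 m/s.
Using Δv = v_e ln(m₀/m_f): Δv = v_e · ln(108,000/8,511.84) = 3510.8 × ln(12.69) = 3510.8 × 2.5407 ≈ 8920 m/s.

Δv ≈ 8.92 km/s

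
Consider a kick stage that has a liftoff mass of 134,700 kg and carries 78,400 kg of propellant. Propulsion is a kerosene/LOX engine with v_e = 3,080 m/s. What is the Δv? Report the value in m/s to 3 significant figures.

m_f = m₀ − m_prop = 134,700 − 78,400 = 56,300 kg.
By the Tsiolkovsky rocket equation, Δv = v_e · ln(m₀/m_f) = 3080.0 × ln(2.393) = 3080.0 × 0.8724 ≈ 2686.9 m/s.

Δv ≈ 2690 m/s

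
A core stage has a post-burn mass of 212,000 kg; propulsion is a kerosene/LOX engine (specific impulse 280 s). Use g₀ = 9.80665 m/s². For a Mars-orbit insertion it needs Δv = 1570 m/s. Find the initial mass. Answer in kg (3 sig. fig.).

initial mass ≈ 376000 kg

v_e = Isp · g₀ = 280 × 9.80665 = 2745.9 m/s.
Rocket equation: m₀/m_f = exp(Δv / v_e) = exp(1570 / 2745.9) = exp(0.5718) = 1.7714.
m₀ = m_f × 1.7714 = 212,000 × 1.7714 = 375,537 kg.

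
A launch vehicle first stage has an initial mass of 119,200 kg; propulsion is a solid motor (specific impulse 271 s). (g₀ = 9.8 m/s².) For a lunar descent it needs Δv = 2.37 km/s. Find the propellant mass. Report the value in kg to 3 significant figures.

v_e = Isp · g₀ = 271 × 9.8 = 2655.8 m/s.
m₀/m_f = exp(Δv / v_e) = exp(2370 / 2655.8) = exp(0.8924) = 2.4409.
m_f = 119,200 / 2.4409 = 48,834.4 kg, so propellant = m₀ − m_f = 119,200 − 48,834.4 = 70,365.6 kg.

propellant mass ≈ 70400 kg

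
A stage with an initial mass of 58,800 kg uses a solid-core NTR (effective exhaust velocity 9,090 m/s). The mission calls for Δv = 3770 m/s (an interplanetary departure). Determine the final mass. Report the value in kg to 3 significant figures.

final mass ≈ 38800 kg

Using Δv = v_e ln(m₀/m_f): m₀/m_f = exp(Δv / v_e) = exp(3770 / 9090.0) = exp(0.4147) = 1.5140.
m_f = m₀ / 1.5140 = 58,800 / 1.5140 = 38,837.5 kg.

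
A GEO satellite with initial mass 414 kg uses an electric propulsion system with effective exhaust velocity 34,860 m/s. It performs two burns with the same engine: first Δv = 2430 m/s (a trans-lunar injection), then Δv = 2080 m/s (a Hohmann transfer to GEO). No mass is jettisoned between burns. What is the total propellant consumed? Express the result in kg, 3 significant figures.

total propellant consumed ≈ 50.2 kg

After the first burn: m = 414 × exp(−2430/34860.0) = 414 × 0.93267 = 386.125 kg.
After the second burn: m = 386.125 × exp(−2080/34860.0) = 386.125 × 0.94208 = 363.761 kg.
Total propellant = m₀ − m_final = 414 − 363.761 = 50.239 kg.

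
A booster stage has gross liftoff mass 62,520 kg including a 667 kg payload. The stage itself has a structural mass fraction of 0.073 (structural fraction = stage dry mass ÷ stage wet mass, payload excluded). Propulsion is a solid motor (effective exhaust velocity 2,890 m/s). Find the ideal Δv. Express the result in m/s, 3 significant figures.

Δv ≈ 7200 m/s

Stage wet mass = m₀ − payload = 62,520 − 667 = 61,853 kg.
Stage dry mass = ε × stage wet mass = 0.073 × 61,853 = 4,515.27 kg.
Burnout mass m_f = stage dry + payload = 4,515.27 + 667 = 5,182.27 kg.
Δv = v_e · ln(62,520/5,182.27) = 2890.0 × ln(12.06) = 2890.0 × 2.4902 ≈ 7197 m/s.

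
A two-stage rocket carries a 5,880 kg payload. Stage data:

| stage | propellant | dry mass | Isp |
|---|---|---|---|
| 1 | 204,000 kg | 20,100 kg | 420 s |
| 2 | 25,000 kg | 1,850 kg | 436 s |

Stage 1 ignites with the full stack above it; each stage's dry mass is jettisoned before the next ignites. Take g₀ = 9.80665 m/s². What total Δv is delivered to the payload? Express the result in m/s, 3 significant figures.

Δv ≈ 12700 m/s

Ignition mass of stage 1 = 204,000+20,100 + 25,000+1,850 + 5,880 = 256,830 kg.
Stage 1: m₀ = 256,830 kg, m_f = 256,830 − 204,000 = 52,830 kg; Δv = 420×9.80665×ln(4.861) = 4118.8×1.5813 ≈ 6513 m/s.
Stage 2: m₀ = 32,730 kg, m_f = 32,730 − 25,000 = 7,730 kg; Δv = 436×9.80665×ln(4.234) = 4275.7×1.4432 ≈ 6171 m/s.
Total Δv = 6513 + 6171 = 12684 m/s.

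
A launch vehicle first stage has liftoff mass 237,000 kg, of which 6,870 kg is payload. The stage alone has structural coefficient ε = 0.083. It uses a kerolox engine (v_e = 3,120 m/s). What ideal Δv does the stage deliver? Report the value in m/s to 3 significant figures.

Δv ≈ 6900 m/s

Stage wet mass = m₀ − payload = 237,000 − 6,870 = 230,130 kg.
Stage dry mass = ε × stage wet mass = 0.083 × 230,130 = 19,100.8 kg.
Burnout mass m_f = stage dry + payload = 19,100.8 + 6,870 = 25,970.8 kg.
Rocket equation: Δv = v_e · ln(237,000/25,970.8) = 3120.0 × ln(9.126) = 3120.0 × 2.2111 ≈ 6899 m/s.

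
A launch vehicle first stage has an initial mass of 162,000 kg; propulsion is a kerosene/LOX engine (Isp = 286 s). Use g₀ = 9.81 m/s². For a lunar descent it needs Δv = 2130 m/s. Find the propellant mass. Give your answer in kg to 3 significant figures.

propellant mass ≈ 86200 kg

v_e = Isp · g₀ = 286 × 9.81 = 2805.7 m/s.
m₀/m_f = exp(Δv / v_e) = exp(2130 / 2805.7) = exp(0.7592) = 2.1365.
m_f = 162,000 / 2.1365 = 75,824.9 kg, so propellant = m₀ − m_f = 162,000 − 75,824.9 = 86,175.1 kg.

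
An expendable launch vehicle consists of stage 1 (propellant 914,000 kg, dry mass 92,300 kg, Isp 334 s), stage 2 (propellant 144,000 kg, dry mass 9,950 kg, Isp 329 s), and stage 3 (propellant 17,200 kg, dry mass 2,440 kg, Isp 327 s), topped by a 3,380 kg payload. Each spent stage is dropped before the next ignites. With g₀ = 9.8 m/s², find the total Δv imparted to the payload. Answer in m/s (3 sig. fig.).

Δv ≈ 14700 m/s

Ignition mass of stage 1 = 914,000+92,300 + 144,000+9,950 + 17,200+2,440 + 3,380 = 1,183,270 kg.
Stage 1: m₀ = 1,183,270 kg, m_f = 1,183,270 − 914,000 = 269,270 kg; Δv = 334×9.8×ln(4.394) = 3273.2×1.4803 ≈ 4845 m/s.
Stage 2: m₀ = 176,970 kg, m_f = 176,970 − 144,000 = 32,970 kg; Δv = 329×9.8×ln(5.368) = 3224.2×1.6804 ≈ 5418 m/s.
Stage 3: m₀ = 23,020 kg, m_f = 23,020 − 17,200 = 5,820 kg; Δv = 327×9.8×ln(3.955) = 3204.6×1.3751 ≈ 4407 m/s.
Total Δv = 4845 + 5418 + 4407 = 14670 m/s.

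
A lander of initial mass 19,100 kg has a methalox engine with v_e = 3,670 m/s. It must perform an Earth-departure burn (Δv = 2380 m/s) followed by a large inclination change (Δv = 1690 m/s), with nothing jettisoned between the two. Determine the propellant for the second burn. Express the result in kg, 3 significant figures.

propellant for the second burn ≈ 3690 kg

After the first burn: m = 19100 × exp(−2380/3670.0) = 19100 × 0.52283 = 9,986.05 kg.
After the second burn: m = 9,986.05 × exp(−1690/3670.0) = 9,986.05 × 0.63097 = 6,300.9 kg.
Second-burn propellant = 9,986.05 − 6,300.9 = 3,685.15 kg.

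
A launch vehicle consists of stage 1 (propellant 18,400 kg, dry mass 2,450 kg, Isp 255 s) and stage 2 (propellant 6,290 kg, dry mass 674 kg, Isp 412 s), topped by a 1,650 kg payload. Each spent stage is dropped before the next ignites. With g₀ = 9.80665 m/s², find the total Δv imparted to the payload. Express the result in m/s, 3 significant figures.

Δv ≈ 7740 m/s

Ignition mass of stage 1 = 18,400+2,450 + 6,290+674 + 1,650 = 29,464 kg.
Stage 1: m₀ = 29,464 kg, m_f = 29,464 − 18,400 = 11,064 kg; Δv = 255×9.80665×ln(2.663) = 2500.7×0.9795 ≈ 2449 m/s.
Stage 2: m₀ = 8,614 kg, m_f = 8,614 − 6,290 = 2,324 kg; Δv = 412×9.80665×ln(3.707) = 4040.3×1.3101 ≈ 5293 m/s.
Total Δv = 2449 + 5293 = 7742 m/s.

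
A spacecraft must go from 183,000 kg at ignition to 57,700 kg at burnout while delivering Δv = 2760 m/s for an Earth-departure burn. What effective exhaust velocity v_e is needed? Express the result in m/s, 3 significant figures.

v_e ≈ 2390 m/s

ln(m₀/m_f) = ln(183000/57700) = ln(3.172) = 1.1542.
By the Tsiolkovsky rocket equation, v_e = Δv / ln(m₀/m_f) = 2760 / 1.1542 = 2391.2 m/s.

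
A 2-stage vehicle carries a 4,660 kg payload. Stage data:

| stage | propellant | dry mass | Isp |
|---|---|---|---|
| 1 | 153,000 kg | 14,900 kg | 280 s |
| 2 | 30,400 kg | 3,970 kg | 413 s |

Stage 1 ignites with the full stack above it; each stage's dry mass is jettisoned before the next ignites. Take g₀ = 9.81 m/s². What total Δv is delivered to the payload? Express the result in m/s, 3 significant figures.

Δv ≈ 9810 m/s

Ignition mass of stage 1 = 153,000+14,900 + 30,400+3,970 + 4,660 = 206,930 kg.
Stage 1: m₀ = 206,930 kg, m_f = 206,930 − 153,000 = 53,930 kg; Δv = 280×9.81×ln(3.837) = 2746.8×1.3447 ≈ 3694 m/s.
Stage 2: m₀ = 39,030 kg, m_f = 39,030 − 30,400 = 8,630 kg; Δv = 413×9.81×ln(4.523) = 4051.5×1.5091 ≈ 6114 m/s.
Total Δv = 3694 + 6114 = 9808 m/s.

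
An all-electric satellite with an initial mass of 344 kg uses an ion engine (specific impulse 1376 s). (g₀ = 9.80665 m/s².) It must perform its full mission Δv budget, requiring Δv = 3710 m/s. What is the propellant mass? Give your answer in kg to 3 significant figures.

v_e = Isp · g₀ = 1376 × 9.80665 = 13494.0 m/s.
By the Tsiolkovsky rocket equation, m₀/m_f = exp(Δv / v_e) = exp(3710 / 13494.0) = exp(0.2749) = 1.3164.
m_f = 344 / 1.3164 = 261.319 kg, so propellant = m₀ − m_f = 344 − 261.319 = 82.681 kg.

propellant mass ≈ 82.7 kg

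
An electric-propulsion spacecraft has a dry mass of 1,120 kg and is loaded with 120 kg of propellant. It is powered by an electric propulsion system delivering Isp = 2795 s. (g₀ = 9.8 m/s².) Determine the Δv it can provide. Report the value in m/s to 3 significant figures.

v_e = Isp · g₀ = 2795 × 9.8 = 27391.0 m/s.
m₀ = m_dry + m_prop = 1,120 + 120 = 1,240 kg.
Rocket equation: Δv = v_e · ln(m₀/m_f) = 27391.0 × ln(1.107) = 27391.0 × 0.1018 ≈ 2787.9 m/s.

Δv ≈ 2790 m/s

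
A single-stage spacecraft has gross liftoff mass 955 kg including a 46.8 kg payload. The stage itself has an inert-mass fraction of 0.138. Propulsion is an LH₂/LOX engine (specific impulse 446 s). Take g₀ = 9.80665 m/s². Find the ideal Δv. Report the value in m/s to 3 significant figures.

Δv ≈ 7490 m/s

Stage wet mass = m₀ − payload = 955 − 46.8 = 908.2 kg.
Stage dry mass = ε × stage wet mass = 0.138 × 908.2 = 125.332 kg.
Burnout mass m_f = stage dry + payload = 125.332 + 46.8 = 172.132 kg.
v_e = Isp · g₀ = 446 × 9.80665 = 4373.8 m/s.
Δv = v_e · ln(955/172.132) = 4373.8 × ln(5.548) = 4373.8 × 1.7134 ≈ 7494 m/s.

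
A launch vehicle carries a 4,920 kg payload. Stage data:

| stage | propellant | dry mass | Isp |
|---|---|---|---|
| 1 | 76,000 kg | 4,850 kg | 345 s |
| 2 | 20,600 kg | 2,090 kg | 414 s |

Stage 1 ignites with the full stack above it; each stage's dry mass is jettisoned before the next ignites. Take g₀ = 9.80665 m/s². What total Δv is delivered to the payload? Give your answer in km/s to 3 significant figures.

Δv ≈ 9.65 km/s

Ignition mass of stage 1 = 76,000+4,850 + 20,600+2,090 + 4,920 = 108,460 kg.
Stage 1: m₀ = 108,460 kg, m_f = 108,460 − 76,000 = 32,460 kg; Δv = 345×9.80665×ln(3.341) = 3383.3×1.2064 ≈ 4082 m/s.
Stage 2: m₀ = 27,610 kg, m_f = 27,610 − 20,600 = 7,010 kg; Δv = 414×9.80665×ln(3.939) = 4060.0×1.3708 ≈ 5566 m/s.
Total Δv = 4082 + 5566 = 9648 m/s.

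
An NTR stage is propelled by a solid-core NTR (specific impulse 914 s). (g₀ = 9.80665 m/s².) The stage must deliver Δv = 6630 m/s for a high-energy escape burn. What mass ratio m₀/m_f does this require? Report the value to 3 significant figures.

v_e = Isp · g₀ = 914 × 9.80665 = 8963.3 m/s.
Rocket equation: m₀/m_f = exp(Δv / v_e) = exp(6630 / 8963.3) = exp(0.7397) = 2.0953.

mass ratio ≈ 2.10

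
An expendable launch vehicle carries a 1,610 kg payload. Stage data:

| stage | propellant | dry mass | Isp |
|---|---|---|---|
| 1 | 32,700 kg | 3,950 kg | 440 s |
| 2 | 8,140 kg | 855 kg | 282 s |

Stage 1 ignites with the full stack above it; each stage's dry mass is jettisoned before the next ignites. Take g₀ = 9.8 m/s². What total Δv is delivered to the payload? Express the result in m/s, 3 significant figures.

Ignition mass of stage 1 = 32,700+3,950 + 8,140+855 + 1,610 = 47,255 kg.
Stage 1: m₀ = 47,255 kg, m_f = 47,255 − 32,700 = 14,555 kg; Δv = 440×9.8×ln(3.247) = 4312.0×1.1776 ≈ 5078 m/s.
Stage 2: m₀ = 10,605 kg, m_f = 10,605 − 8,140 = 2,465 kg; Δv = 282×9.8×ln(4.302) = 2763.6×1.4591 ≈ 4032 m/s.
Total Δv = 5078 + 4032 = 9110 m/s.

Δv ≈ 9110 m/s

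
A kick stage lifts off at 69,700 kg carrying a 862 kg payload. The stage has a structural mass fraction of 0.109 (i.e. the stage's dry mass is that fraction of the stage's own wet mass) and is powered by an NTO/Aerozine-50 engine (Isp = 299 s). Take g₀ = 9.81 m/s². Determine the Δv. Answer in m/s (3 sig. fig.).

Δv ≈ 6220 m/s

Stage wet mass = m₀ − payload = 69,700 − 862 = 68,838 kg.
Stage dry mass = ε × stage wet mass = 0.109 × 68,838 = 7,503.34 kg.
Burnout mass m_f = stage dry + payload = 7,503.34 + 862 = 8,365.34 kg.
v_e = Isp · g₀ = 299 × 9.81 = 2933.2 m/s.
Δv = v_e · ln(69,700/8,365.34) = 2933.2 × ln(8.332) = 2933.2 × 2.1201 ≈ 6219 m/s.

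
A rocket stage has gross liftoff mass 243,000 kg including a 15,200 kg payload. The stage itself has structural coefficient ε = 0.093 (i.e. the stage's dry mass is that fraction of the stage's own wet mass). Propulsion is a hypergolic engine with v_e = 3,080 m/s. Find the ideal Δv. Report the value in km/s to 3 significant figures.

Δv ≈ 5.85 km/s

Stage wet mass = m₀ − payload = 243,000 − 15,200 = 227,800 kg.
Stage dry mass = ε × stage wet mass = 0.093 × 227,800 = 21,185.4 kg.
Burnout mass m_f = stage dry + payload = 21,185.4 + 15,200 = 36,385.4 kg.
From the ideal rocket equation, Δv = v_e · ln(243,000/36,385.4) = 3080.0 × ln(6.679) = 3080.0 × 1.8989 ≈ 5849 m/s.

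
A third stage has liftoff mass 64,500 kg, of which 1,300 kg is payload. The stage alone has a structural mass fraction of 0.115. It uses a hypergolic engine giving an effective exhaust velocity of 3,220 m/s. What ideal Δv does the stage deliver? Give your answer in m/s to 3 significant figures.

Δv ≈ 6500 m/s

Stage wet mass = m₀ − payload = 64,500 − 1,300 = 63,200 kg.
Stage dry mass = ε × stage wet mass = 0.115 × 63,200 = 7,268 kg.
Burnout mass m_f = stage dry + payload = 7,268 + 1,300 = 8,568 kg.
Δv = v_e · ln(64,500/8,568) = 3220.0 × ln(7.528) = 3220.0 × 2.0186 ≈ 6500 m/s.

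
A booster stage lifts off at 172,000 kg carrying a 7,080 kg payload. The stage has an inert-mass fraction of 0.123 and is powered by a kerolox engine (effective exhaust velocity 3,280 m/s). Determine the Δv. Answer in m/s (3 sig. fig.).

Δv ≈ 6030 m/s

Stage wet mass = m₀ − payload = 172,000 − 7,080 = 164,920 kg.
Stage dry mass = ε × stage wet mass = 0.123 × 164,920 = 20,285.2 kg.
Burnout mass m_f = stage dry + payload = 20,285.2 + 7,080 = 27,365.2 kg.
Δv = v_e · ln(172,000/27,365.2) = 3280.0 × ln(6.285) = 3280.0 × 1.8382 ≈ 6029 m/s.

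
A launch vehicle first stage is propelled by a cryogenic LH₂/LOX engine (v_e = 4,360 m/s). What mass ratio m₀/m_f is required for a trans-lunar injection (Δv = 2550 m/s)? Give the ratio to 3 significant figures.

mass ratio ≈ 1.79

By the Tsiolkovsky rocket equation, m₀/m_f = exp(Δv / v_e) = exp(2550 / 4360.0) = exp(0.5849) = 1.7947.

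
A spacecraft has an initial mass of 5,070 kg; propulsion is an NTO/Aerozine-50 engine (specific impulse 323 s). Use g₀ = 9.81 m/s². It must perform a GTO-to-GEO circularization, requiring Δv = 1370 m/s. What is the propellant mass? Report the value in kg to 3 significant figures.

propellant mass ≈ 1780 kg

v_e = Isp · g₀ = 323 × 9.81 = 3168.6 m/s.
m₀/m_f = exp(Δv / v_e) = exp(1370 / 3168.6) = exp(0.4324) = 1.5409.
m_f = 5,070 / 1.5409 = 3,290.28 kg, so propellant = m₀ − m_f = 5,070 − 3,290.28 = 1,779.72 kg.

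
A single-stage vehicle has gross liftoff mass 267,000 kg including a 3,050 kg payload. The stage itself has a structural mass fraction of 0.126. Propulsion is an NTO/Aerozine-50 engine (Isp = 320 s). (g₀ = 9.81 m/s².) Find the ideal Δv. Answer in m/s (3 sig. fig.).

Δv ≈ 6260 m/s

Stage wet mass = m₀ − payload = 267,000 − 3,050 = 263,950 kg.
Stage dry mass = ε × stage wet mass = 0.126 × 263,950 = 33,257.7 kg.
Burnout mass m_f = stage dry + payload = 33,257.7 + 3,050 = 36,307.7 kg.
v_e = Isp · g₀ = 320 × 9.81 = 3139.2 m/s.
Δv = v_e · ln(267,000/36,307.7) = 3139.2 × ln(7.354) = 3139.2 × 1.9952 ≈ 6263 m/s.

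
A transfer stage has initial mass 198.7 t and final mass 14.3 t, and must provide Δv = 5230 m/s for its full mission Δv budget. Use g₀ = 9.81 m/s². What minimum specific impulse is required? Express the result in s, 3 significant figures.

ln(m₀/m_f) = ln(198700/14300) = ln(13.9) = 2.6315.
By the Tsiolkovsky rocket equation, v_e = Δv / ln(m₀/m_f) = 5230 / 2.6315 = 1987.4 m/s.
Isp = v_e / g₀ = 1987.4 / 9.81 = 202.6 s.

Isp ≈ 203 s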